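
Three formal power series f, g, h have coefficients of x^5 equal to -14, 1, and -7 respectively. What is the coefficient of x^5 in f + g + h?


Series addition is componentwise:
-14 + 1 + -7
= -20

-20


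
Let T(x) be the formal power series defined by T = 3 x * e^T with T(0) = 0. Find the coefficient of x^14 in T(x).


Apply the Lagrange inversion formula: if T = 3 x * phi(T) with phi(t) = e^t, then
[x^n] T = 3^n * (1/n) [t^(n-1)] phi(t)^n = 3^n * (1/n) [t^(n-1)] e^(n t) = 3^n * (1/n) * n^(n-1) / (n-1)! = 3^n * n^(n-1) / n!.
When c = 1 this is the Cayley count of rooted labeled trees on n vertices, divided by n!.
For n = 14: 3^14 * 14^13 / 14! = 4782969 * 793714773254144/87178291200 = 155678889129876/3575.

155678889129876/3575


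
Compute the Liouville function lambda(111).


The Liouville function is lambda(k) = (-1)^Omega(k), where Omega(k) counts the prime factors of k with multiplicity.
Factoring: 111 = 3 * 37, so Omega(111) = 2.
lambda(111) = (-1)^2 = 1.

1


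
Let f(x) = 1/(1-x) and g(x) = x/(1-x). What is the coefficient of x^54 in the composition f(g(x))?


First simplify the composition: f(g(x)) = 1/(1 - x/(1-x)) = (1-x)/((1-x) - x) = (1-x)/(1-2x).
Now extract the coefficient. Write (1-x)/(1-2x) = 1/(1-2x) - x/(1-2x).
The coefficient of x^n in 1/(1-2x) is 2^n, and in x/(1-2x) is 2^(n-1) (for n >= 1).
So the coefficient of x^54 is 2^54 - 2^53 = 18014398509481984 - 9007199254740992 = 9007199254740992.

9007199254740992


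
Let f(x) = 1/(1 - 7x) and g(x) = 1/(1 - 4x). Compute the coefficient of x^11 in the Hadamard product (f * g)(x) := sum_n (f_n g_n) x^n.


f has coefficients f_k = 7^k and g has coefficients g_k = 4^k, so the Hadamard product has coefficient (f*g)_k = 7^k * 4^k = 28^k.
For k = 11: 28^11 = 8293509467471872.

8293509467471872


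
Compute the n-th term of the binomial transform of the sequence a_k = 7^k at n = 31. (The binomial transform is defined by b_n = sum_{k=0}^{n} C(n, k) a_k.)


With a_k = 7^k, b_n = sum_{k=0}^{n} C(n, k) 7^k = (1 + 7)^n by the binomial theorem.
For n = 31: (1 + 7)^31 = 8^31 = 9903520314283042199192993792.

9903520314283042199192993792


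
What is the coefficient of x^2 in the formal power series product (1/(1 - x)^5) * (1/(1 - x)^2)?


Combine the factors: (1/(1 - x)^5) * (1/(1 - x)^2) = 1/(1 - x)^7.
Then use 1/(1 - x)^r = sum_{k>=0} C(k + r - 1, r - 1) x^k with r = 7 and k = 2:
C(8, 6) = 28.

28


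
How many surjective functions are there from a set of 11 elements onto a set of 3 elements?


By inclusion-exclusion on which target elements are missed, the number of surjections from an n-set onto a k-set is
surj(n, k) = sum_{j=0}^{k} (-1)^j C(k, j) (k - j)^n.
Equivalently surj(n, k) = k! * S(n, k), where S(n, k) is the Stirling number of the second kind.
For n = 11, k = 3:
S(11, 3) = 28501, so
surj = 3! * 28501 = 6 * 28501 = 171006.

171006


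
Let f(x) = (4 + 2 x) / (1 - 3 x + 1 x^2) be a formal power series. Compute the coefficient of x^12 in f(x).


Write f(x) = sum_{k>=0} a_k x^k. Multiplying both sides by 1 - 3 x + 1 x^2 gives
(1 - 3 x + 1 x^2) sum_{k>=0} a_k x^k = 4 + 2 x.
Matching coefficients:
 x^0: a_0 = 4
 x^1: a_1 - 3 a_0 = 2  =>  a_1 = 3*4 + 2 = 14
 x^k (k >= 2): a_k = 3 a_{k-1} - 1 a_{k-2}.
Iterating: a_2 = 38, a_3 = 100, a_4 = 262, a_5 = 686, a_6 = 1796, a_7 = 4702, a_8 = 12310, a_9 = 32228, a_10 = 84374, a_11 = 220894, a_12 = 578308.
So the coefficient of x^12 is 578308.

578308


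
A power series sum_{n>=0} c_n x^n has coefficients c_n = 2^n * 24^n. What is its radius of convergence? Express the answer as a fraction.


By the root test (Cauchy-Hadamard), the radius is R = 1 / limsup_n |c_n|^(1/n).
Here |c_n|^(1/n) = (2^n * 24^n)^(1/n) = 2 * 24 = 48 for all n.
So R = 1/48 = 1/48.

1/48


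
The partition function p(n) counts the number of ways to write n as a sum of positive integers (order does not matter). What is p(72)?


Using the generating function prod_{k>=1} 1/(1-x^k), we compute p(72).
By dynamic programming over parts 1 through 72:
p(72) = 5392783

5392783


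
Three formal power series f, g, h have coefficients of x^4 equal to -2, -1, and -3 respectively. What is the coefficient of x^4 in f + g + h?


Series addition is componentwise:
-2 + -1 + -3
= -6

-6


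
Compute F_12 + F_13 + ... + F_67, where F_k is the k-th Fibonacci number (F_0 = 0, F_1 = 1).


Use the identity sum_{k=0}^{N} F_k = F_{N+2} - 1 (which follows from F_{k+2} - F_{k+1} = F_k). Then
sum_{k=12}^{67} F_k = (F_{69} - 1) - (F_{13} - 1) = F_{69} - F_{13}.
Computing: F_{69} = 117669030460994, F_{13} = 233, so
Sum = 117669030460994 - 233 = 117669030460761.

117669030460761


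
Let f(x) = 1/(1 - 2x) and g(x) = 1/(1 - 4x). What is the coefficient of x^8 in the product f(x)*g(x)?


The coefficient of x^n in f*g is the Cauchy product: sum_{k=0}^{n} a^k * b^(n-k).
With a=2, b=4, n=8:
sum_{k=0}^{8} 2^k * 4^(8-k)
= 130816

130816


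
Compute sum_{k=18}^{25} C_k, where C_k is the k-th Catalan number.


C_18 through C_25: 477638700, 1767263190, 6564120420, 24466267020, 91482563640, 343059613650, 1289904147324, 4861946401452
Sum = 477638700 + 1767263190 + 6564120420 + 24466267020 + 91482563640 + 343059613650 + 1289904147324 + 4861946401452
= 6619668015396

6619668015396


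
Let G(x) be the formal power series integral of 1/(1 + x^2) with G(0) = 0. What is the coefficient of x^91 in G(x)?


1/(1 + x^2) = sum_{j>=0} (-1)^j x^(2j). Integrating termwise with G(0) = 0:
G(x) = sum_{j>=0} (-1)^j x^(2j+1) / (2j+1) = arctan(x).
Only odd powers are nonzero. For x^91 write 91 = 2*45 + 1, giving
(-1)^45 / 91 = -1/91 = -1/91.

-1/91


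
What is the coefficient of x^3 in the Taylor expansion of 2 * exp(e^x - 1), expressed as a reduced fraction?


exp(e^x - 1) = sum_{k>=0} Bell_k x^k / k!, where Bell_k is the k-th Bell number.
So the coefficient of x^3 is 2 * Bell_3 / 3!.
Computing: Bell_3 = 5 and 3! = 6, giving
2 * 5/6 = 5/3.

5/3


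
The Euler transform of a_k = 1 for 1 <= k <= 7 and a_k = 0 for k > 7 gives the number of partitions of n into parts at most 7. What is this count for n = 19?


Partitions of 19 into parts at most 7:
Using generating function (1-x)^(-1)(1-x^2)^(-1)...(1-x^7)^(-1),
the coefficient of x^19 = 300

300


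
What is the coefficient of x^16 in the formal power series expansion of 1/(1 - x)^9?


The negative binomial / multiset identity is
1/(1 - x)^r = sum_{k>=0} C(k + r - 1, r - 1) x^k.
Here r = 9 and k = 16, so the coefficient is
C(16 + 8, 8) = C(24, 8)
= 735471

735471


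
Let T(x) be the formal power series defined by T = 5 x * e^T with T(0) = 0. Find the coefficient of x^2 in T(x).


Apply the Lagrange inversion formula: if T = 5 x * phi(T) with phi(t) = e^t, then
[x^n] T = 5^n * (1/n) [t^(n-1)] phi(t)^n = 5^n * (1/n) [t^(n-1)] e^(n t) = 5^n * (1/n) * n^(n-1) / (n-1)! = 5^n * n^(n-1) / n!.
When c = 1 this is the Cayley count of rooted labeled trees on n vertices, divided by n!.
For n = 2: 5^2 * 2^1 / 2! = 25 * 2/2 = 25.

25


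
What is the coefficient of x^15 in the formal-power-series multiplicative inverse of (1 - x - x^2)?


Let the inverse be f(x) = sum_{k>=0} a_k x^k. From f(x) * (1 - x - x^2) = 1 and matching coefficients:
 x^0: a_0 = 1.
 x^1: a_1 - a_0 = 0, so a_1 = 1.
 x^k (k >= 2): a_k - a_{k-1} - a_{k-2} = 0, i.e. a_k = a_{k-1} + a_{k-2}.
This is the Fibonacci-type recurrence shifted so that a_0 = a_1 = 1.
Iterating: a_0=1, a_1=1, a_2=2, a_3=3, a_4=5, a_5=8, a_6=13, a_7=21, a_8=34, a_9=55, ...
a_15 = 987.

987


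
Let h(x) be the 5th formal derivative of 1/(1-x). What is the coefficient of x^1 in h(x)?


Differentiating 5 times: d^5/dx^5 [1/(1-x)] = 5!/(1-x)^6.
The expansion 1/(1-x)^6 = sum_{k>=0} C(k+5, 5) x^k, so the coefficient of x^n in 5!/(1-x)^6 is 5! * C(n+5, 5).
For n = 1: 120 * C(6, 5) = 120 * 6 = 720

720


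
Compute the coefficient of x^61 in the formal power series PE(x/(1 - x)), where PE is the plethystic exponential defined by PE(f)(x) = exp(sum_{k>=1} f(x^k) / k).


For f(x) = x/(1 - x) we have
sum_{k>=1} f(x^k) / k = sum_{k>=1} (1/k) * x^k / (1 - x^k) = sum_{k, m >= 1} x^(k m) / k,
which after exponentiating simplifies to
PE(x/(1 - x)) = prod_{k>=1} 1 / (1 - x^k).
This is the generating function for the partition function p(n), so the coefficient of x^61 is p(61).
Computing p(61) by dynamic programming over parts 1, 2, ..., 61: p(61) = 1121505.

1121505


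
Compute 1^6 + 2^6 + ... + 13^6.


This power sum has a closed form given by Faulhaber's formula
sum_{k=1}^{m} k^p = (1 / (p + 1)) * sum_{j=0}^{p} C(p + 1, j) B_j m^(p + 1 - j),
but for small m direct computation is fastest:
1 + 64 + 729 + 4096 + 15625 + 46656 + 117649 + 262144 + 531441 + 1000000 + 1771561 + 2985984 + 4826809 = 11562759.

11562759


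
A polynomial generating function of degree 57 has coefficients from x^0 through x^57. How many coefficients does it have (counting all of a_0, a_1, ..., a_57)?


A polynomial of degree 57 takes the form a_0 + a_1 x + ... + a_57 x^57.
The number of coefficients is 57 + 1 = 58.

58


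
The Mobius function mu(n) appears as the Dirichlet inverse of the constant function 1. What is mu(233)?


233 = 233 (all distinct primes).
mu(233) = (-1)^1 = -1

-1


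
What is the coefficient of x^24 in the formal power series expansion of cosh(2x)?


The Maclaurin series is cosh(t) = sum_{m>=0} t^(2m) / (2m)!, so substituting t = 2x, only even powers of x are nonzero, with coefficient of x^(2m) equal to 2^(2m) / (2m)!.
For x^24 the coefficient is 2^24/24! = 16777216/620448401733239439360000 = 4/147926426347074375.

4/147926426347074375


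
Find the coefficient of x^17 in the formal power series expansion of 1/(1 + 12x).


Write 1/(1 + c x) = 1/(1 - (-c) x) and apply the geometric-series identity
1/(1 - y) = sum_{k>=0} y^k to get 1/(1 + c x) = sum_{k>=0} (-c)^k x^k.
So the coefficient of x^k is (-c)^k = (-1)^k * c^k.
Here c = 12 and k = 17:
(-12)^17 = -1 * 2218611106740436992 = -2218611106740436992

-2218611106740436992


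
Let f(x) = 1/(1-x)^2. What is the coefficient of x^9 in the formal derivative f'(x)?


Differentiate: d/dx [ 1/(1-x)^r ] = r / (1-x)^(r+1).
Here r = 2, so f'(x) = 2 / (1-x)^3.
The expansion of 1/(1-x)^(r+1) has coefficient of x^n equal to C(n+r, r).
So the coefficient of x^9 in f'(x) is
2 * C(11, 2) = 2 * 55 = 110

110


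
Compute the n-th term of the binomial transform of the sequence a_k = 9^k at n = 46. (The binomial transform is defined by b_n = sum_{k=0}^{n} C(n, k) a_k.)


With a_k = 9^k, b_n = sum_{k=0}^{n} C(n, k) 9^k = (1 + 9)^n by the binomial theorem.
For n = 46: (1 + 9)^46 = 10^46 = 10000000000000000000000000000000000000000000000.

10000000000000000000000000000000000000000000000


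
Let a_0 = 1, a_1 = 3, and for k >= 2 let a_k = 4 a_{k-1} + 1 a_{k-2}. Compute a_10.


Iterating the recurrence forward:
a_0 = 1
a_1 = 3
a_2 = 4*3 + 1*1 = 13
a_3 = 4*13 + 1*3 = 55
a_4 = 4*55 + 1*13 = 233
a_5 = 4*233 + 1*55 = 987
a_6 = 4*987 + 1*233 = 4181
a_7 = 4*4181 + 1*987 = 17711
a_8 = 4*17711 + 1*4181 = 75025
a_9 = 4*75025 + 1*17711 = 317811
a_10 = 4*317811 + 1*75025 = 1346269
So a_10 = 1346269.

1346269


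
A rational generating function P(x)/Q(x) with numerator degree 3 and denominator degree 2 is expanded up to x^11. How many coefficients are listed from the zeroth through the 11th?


Expanding up to x^11 gives the coefficients for x^0, x^1, ..., x^11.
That is 11 + 1 = 12 coefficients in total.

12


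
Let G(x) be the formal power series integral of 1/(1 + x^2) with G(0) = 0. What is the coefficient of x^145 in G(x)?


1/(1 + x^2) = sum_{j>=0} (-1)^j x^(2j). Integrating termwise with G(0) = 0:
G(x) = sum_{j>=0} (-1)^j x^(2j+1) / (2j+1) = arctan(x).
Only odd powers are nonzero. For x^145 write 145 = 2*72 + 1, giving
(-1)^72 / 145 = 1/145 = 1/145.

1/145


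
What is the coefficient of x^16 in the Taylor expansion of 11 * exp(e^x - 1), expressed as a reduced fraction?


exp(e^x - 1) = sum_{k>=0} Bell_k x^k / k!, where Bell_k is the k-th Bell number.
So the coefficient of x^16 is 11 * Bell_16 / 16!.
Computing: Bell_16 = 10480142147 and 16! = 20922789888000, giving
11 * 10480142147/20922789888000 = 10480142147/1902071808000.

10480142147/1902071808000


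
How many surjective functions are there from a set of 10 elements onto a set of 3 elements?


By inclusion-exclusion on which target elements are missed, the number of surjections from an n-set onto a k-set is
surj(n, k) = sum_{j=0}^{k} (-1)^j C(k, j) (k - j)^n.
Equivalently surj(n, k) = k! * S(n, k), where S(n, k) is the Stirling number of the second kind.
For n = 10, k = 3:
S(10, 3) = 9330, so
surj = 3! * 9330 = 6 * 9330 = 55980.

55980


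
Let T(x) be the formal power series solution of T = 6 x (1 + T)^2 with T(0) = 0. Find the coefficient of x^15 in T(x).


Apply the Lagrange inversion formula: if T = 6 x * phi(T) with phi(t) = (1 + t)^2, then [x^n] T = 6^n * (1/n) [t^(n-1)] phi(t)^n = 6^n * (1/n) [t^(n-1)] (1 + t)^(2n) = 6^n * (1/n) C(2n, n-1).
Using the identity C(2n, n-1) = C(2n, n) * n / (n+1), the unscaled factor equals C(2n, n) / (n+1) = C_n, the n-th Catalan number.
For n = 15: C_15 = C(30, 15) / 16 = 155117520/16 = 9694845.
With the 6^15 = 470184984576 factor, the coefficient is 470184984576 * 9694845 = 4558370546791710720.

4558370546791710720


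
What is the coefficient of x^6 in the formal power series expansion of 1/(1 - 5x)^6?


The general identity 1/(1 - c x)^r = sum_{k>=0} c^k C(k + r - 1, r - 1) x^k follows by substituting y = c x into 1/(1 - y)^r = sum_{k>=0} C(k + r - 1, r - 1) y^k.
For c = 5, r = 6, k = 6:
5^6 * C(11, 5) = 15625 * 462 = 7218750.

7218750


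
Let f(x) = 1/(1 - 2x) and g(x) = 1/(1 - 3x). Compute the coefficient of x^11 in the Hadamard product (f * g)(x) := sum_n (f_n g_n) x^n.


f has coefficients f_k = 2^k and g has coefficients g_k = 3^k, so the Hadamard product has coefficient (f*g)_k = 2^k * 3^k = 6^k.
For k = 11: 6^11 = 362797056.

362797056


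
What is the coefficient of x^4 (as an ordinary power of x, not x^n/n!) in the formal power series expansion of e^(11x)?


The exponential series is e^y = sum_{k>=0} y^k / k!. Substituting y = 11x gives
e^(11x) = sum_{k>=0} 11^k x^k / k!.
So the coefficient of x^n is a^n/n! with a = 11, n = 4:
11^4 / 4! = 14641/24 = 14641/24

14641/24


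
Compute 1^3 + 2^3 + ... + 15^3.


This power sum has a closed form given by Faulhaber's formula
sum_{k=1}^{m} k^p = (1 / (p + 1)) * sum_{j=0}^{p} C(p + 1, j) B_j m^(p + 1 - j),
but for small m direct computation is fastest:
1 + 8 + 27 + 64 + 125 + 216 + 343 + 512 + 729 + 1000 + 1331 + 1728 + 2197 + 2744 + 3375 = 14400.

14400


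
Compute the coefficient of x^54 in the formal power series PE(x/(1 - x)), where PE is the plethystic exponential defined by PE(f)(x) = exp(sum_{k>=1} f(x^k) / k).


For f(x) = x/(1 - x) we have
sum_{k>=1} f(x^k) / k = sum_{k>=1} (1/k) * x^k / (1 - x^k) = sum_{k, m >= 1} x^(k m) / k,
which after exponentiating simplifies to
PE(x/(1 - x)) = prod_{k>=1} 1 / (1 - x^k).
This is the generating function for the partition function p(n), so the coefficient of x^54 is p(54).
Computing p(54) by dynamic programming over parts 1, 2, ..., 54: p(54) = 386155.

386155


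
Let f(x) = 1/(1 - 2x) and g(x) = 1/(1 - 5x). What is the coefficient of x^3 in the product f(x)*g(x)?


The coefficient of x^n in f*g is the Cauchy product: sum_{k=0}^{n} a^k * b^(n-k).
With a=2, b=5, n=3:
sum_{k=0}^{3} 2^k * 5^(3-k)
= 203

203


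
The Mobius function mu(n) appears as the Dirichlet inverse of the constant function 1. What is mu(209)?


209 = 11 * 19 (all distinct primes).
mu(209) = (-1)^2 = 1

1


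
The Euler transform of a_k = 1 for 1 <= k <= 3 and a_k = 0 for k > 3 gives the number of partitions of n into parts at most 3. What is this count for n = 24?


Partitions of 24 into parts at most 3:
Using generating function (1-x)^(-1)(1-x^2)^(-1)(1-x^3)^(-1),
the coefficient of x^24 = 61

61


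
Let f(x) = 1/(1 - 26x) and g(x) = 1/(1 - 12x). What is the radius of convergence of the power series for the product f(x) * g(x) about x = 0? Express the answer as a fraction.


The radius of 1/(1 - 26x) is 1/26 (nearest singularity at x = 1/26), and the radius of 1/(1 - 12x) is 1/12.
The product f(x)*g(x) = 1/((1 - 26x)(1 - 12x)) has singularities at both 1/26 and 1/12, so its radius of convergence is the distance to the nearest one:
min(1/26, 1/12) = 1/26.

1/26


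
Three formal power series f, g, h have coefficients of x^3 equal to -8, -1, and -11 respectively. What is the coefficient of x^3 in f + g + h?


Series addition is componentwise:
-8 + -1 + -11
= -20

-20


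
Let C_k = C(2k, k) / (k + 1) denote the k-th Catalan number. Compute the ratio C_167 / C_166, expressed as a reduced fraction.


Using C_k = (2k)! / (k! (k+1)!), the ratio C_{k+1}/C_k simplifies to
C_{k+1}/C_k = [(2k+2)! / ((k+1)! (k+2)!)] * [k! (k+1)! / (2k)!]
 = (2k+2)(2k+1) / ((k+1)(k+2)) = 2(2k+1) / (k+2).
For k = 166: 2(2*166 + 1) / (166 + 2) = 666/168 = 111/28.

111/28


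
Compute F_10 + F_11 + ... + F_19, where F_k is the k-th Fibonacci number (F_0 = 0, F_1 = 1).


Use the identity sum_{k=0}^{N} F_k = F_{N+2} - 1 (which follows from F_{k+2} - F_{k+1} = F_k). Then
sum_{k=10}^{19} F_k = (F_{21} - 1) - (F_{11} - 1) = F_{21} - F_{11}.
Computing: F_{21} = 10946, F_{11} = 89, so
Sum = 10946 - 89 = 10857.

10857


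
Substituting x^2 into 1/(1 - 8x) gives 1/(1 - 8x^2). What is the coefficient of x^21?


Since 1/(1 - 8x^2) only has even powers of x,
the coefficient of x^21 (odd) is 0.

0


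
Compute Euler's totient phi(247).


phi(n) counts integers in [1, n] coprime to n. Using the multiplicative formula phi(n) = n * prod_{p | n} (1 - 1/p):
247 = 13 * 19, so
phi(247) = 247 * (1 - 1/13) * (1 - 1/19) = 216.

216


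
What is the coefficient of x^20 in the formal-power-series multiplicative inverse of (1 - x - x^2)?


Let the inverse be f(x) = sum_{k>=0} a_k x^k. From f(x) * (1 - x - x^2) = 1 and matching coefficients:
 x^0: a_0 = 1.
 x^1: a_1 - a_0 = 0, so a_1 = 1.
 x^k (k >= 2): a_k - a_{k-1} - a_{k-2} = 0, i.e. a_k = a_{k-1} + a_{k-2}.
This is the Fibonacci-type recurrence shifted so that a_0 = a_1 = 1.
Iterating: a_0=1, a_1=1, a_2=2, a_3=3, a_4=5, a_5=8, a_6=13, a_7=21, a_8=34, a_9=55, ...
a_20 = 10946.

10946


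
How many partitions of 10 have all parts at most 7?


Using the generating function (1-x)^(-1)(1-x^2)^(-1)...(1-x^7)^(-1),
the coefficient of x^10 counts these restricted partitions.
Result = 38

38


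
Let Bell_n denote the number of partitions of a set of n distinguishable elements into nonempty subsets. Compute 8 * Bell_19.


Bell_19 can be computed from the Bell triangle or from Dobinski's identity Bell_n = (1/e) * sum_{k>=0} k^n / k!.
Computing Bell_19 = 5832742205057.
Then 8 * 5832742205057 = 46661937640456.

46661937640456


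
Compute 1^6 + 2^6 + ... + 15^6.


This power sum has a closed form given by Faulhaber's formula
sum_{k=1}^{m} k^p = (1 / (p + 1)) * sum_{j=0}^{p} C(p + 1, j) B_j m^(p + 1 - j),
but for small m direct computation is fastest:
1 + 64 + 729 + 4096 + 15625 + 46656 + 117649 + 262144 + 531441 + 1000000 + 1771561 + 2985984 + 4826809 + 7529536 + 11390625 = 30482920.

30482920


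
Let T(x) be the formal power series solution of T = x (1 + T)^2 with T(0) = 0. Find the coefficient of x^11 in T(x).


Apply the Lagrange inversion formula: if T = x * phi(T) with phi(t) = (1 + t)^2, then [x^n] T = (1/n) [t^(n-1)] phi(t)^n = (1/n) [t^(n-1)] (1 + t)^(2n) = (1/n) C(2n, n-1).
Using the identity C(2n, n-1) = C(2n, n) * n / (n+1), the unscaled factor equals C(2n, n) / (n+1) = C_n, the n-th Catalan number.
For n = 11: C_11 = C(22, 11) / 12 = 705432/12 = 58786 = 58786.

58786


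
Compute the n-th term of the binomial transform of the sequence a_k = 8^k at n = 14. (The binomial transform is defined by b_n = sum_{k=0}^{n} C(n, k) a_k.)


With a_k = 8^k, b_n = sum_{k=0}^{n} C(n, k) 8^k = (1 + 8)^n by the binomial theorem.
For n = 14: (1 + 8)^14 = 9^14 = 22876792454961.

22876792454961


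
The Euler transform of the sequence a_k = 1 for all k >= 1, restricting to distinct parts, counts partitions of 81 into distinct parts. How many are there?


Partitions of 81 into distinct parts can be computed via generating function.
Product (1+x)(1+x^2)(1+x^3)...
The coefficient of x^81 = 84756

84756


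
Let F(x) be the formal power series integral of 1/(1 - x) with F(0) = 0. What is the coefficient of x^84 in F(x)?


1/(1 - x) = sum_{k>=0} x^k. Integrating termwise and using F(0) = 0 gives
F(x) = sum_{k>=0} x^(k+1) / (k+1) = sum_{m>=1} x^m / m = -ln(1 - x).
So the coefficient of x^84 is 1/84 = 1/84.

1/84


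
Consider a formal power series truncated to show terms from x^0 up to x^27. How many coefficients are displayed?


From x^0 to x^27 inclusive, the count is 27 - 0 + 1 = 28.

28


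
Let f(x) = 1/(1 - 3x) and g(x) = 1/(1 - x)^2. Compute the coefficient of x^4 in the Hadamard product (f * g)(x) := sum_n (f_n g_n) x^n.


f has coefficients f_k = 3^k. For g = 1/(1 - x)^2 the coefficient is g_k = C(k + 1, 1) = k + 1. The Hadamard coefficient is (f * g)_k = 3^k * (k + 1).
For k = 4: 3^4 * 5 = 81 * 5 = 405.

405


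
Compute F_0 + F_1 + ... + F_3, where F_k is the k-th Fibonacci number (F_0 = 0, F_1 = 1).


Use the identity sum_{k=0}^{N} F_k = F_{N+2} - 1 (which follows from F_{k+2} - F_{k+1} = F_k). Then
sum_{k=0}^{3} F_k = (F_{5} - 1) - (F_{1} - 1) = F_{5} - F_{1}.
Computing: F_{5} = 5, F_{1} = 1, so
Sum = 5 - 1 = 4.

4


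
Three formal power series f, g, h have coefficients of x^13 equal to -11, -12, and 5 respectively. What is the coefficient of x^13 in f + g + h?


Series addition is componentwise:
-11 + -12 + 5
= -18

-18


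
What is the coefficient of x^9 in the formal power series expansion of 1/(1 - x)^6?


The expansion 1/(1 - x)^r = sum_{k>=0} C(k + r - 1, r - 1) x^k follows from the multiset / negative-binomial theorem (or from repeated differentiation of the geometric series).
For r = 6 and k = 9:
C(14, 5) = 87178291200 / (120 * 362880) = 2002.

2002


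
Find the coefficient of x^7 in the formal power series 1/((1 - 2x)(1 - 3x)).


By partial fractions or Cauchy convolution:
The coefficient equals sum_{k=0}^{7} 2^k * 3^(7-k).
= 6305

6305


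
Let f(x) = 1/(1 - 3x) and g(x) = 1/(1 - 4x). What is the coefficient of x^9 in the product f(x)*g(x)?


The coefficient of x^n in f*g is the Cauchy product: sum_{k=0}^{n} a^k * b^(n-k).
With a=3, b=4, n=9:
sum_{k=0}^{9} 3^k * 4^(9-k)
= 989527

989527


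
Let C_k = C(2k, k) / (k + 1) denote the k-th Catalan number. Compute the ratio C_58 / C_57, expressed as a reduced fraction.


Using C_k = (2k)! / (k! (k+1)!), the ratio C_{k+1}/C_k simplifies to
C_{k+1}/C_k = [(2k+2)! / ((k+1)! (k+2)!)] * [k! (k+1)! / (2k)!]
 = (2k+2)(2k+1) / ((k+1)(k+2)) = 2(2k+1) / (k+2).
For k = 57: 2(2*57 + 1) / (57 + 2) = 230/59 = 230/59.

230/59


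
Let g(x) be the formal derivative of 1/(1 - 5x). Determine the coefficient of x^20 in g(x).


Differentiate termwise: d/dx sum_{k>=0} 5^k x^k = sum_{k>=1} k 5^k x^(k-1) = sum_{j>=0} (j+1) 5^(j+1) x^j.
Equivalently, d/dx [1/(1 - 5x)] = 5/(1 - 5x)^2.
For j = 20: 21 * 5^21 = 21 * 476837158203125 = 10013580322265625.

10013580322265625


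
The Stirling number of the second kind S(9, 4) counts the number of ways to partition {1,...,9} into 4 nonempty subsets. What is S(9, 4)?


Using the explicit formula S(n,k) = (1/k!) sum_{j=0}^{k} (-1)^(k-j) C(k,j) j^n:
S(9, 4) = 7770
Equivalently, S(n,k) is n! times the coefficient of x^n in the EGF (e^x - 1)^k / k!.

7770


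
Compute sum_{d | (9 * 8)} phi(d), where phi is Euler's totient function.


First, 9 * 8 = 72. One classical identity is sum_{d | n} phi(d) = n (each k in [1, n] has a unique gcd with n, and among the k's with gcd(k, n) = n/d there are phi(d) of them). So the sum equals 72. We also verify directly:
Divisors of 72: 1, 2, 3, 4, 6, 8, 9, 12, 18, 24, 36, 72.
phi values: 1, 1, 2, 2, 2, 4, 6, 4, 6, 8, 12, 24.
Sum = 72.

72


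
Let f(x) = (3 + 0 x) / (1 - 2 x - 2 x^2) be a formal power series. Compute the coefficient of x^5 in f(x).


Write f(x) = sum_{k>=0} a_k x^k. Multiplying both sides by 1 - 2 x - 2 x^2 gives
(1 - 2 x - 2 x^2) sum_{k>=0} a_k x^k = 3 + 0 x.
Matching coefficients:
 x^0: a_0 = 3
 x^1: a_1 - 2 a_0 = 0  =>  a_1 = 2*3 + 0 = 6
 x^k (k >= 2): a_k = 2 a_{k-1} + 2 a_{k-2}.
Iterating: a_2 = 18, a_3 = 48, a_4 = 132, a_5 = 360.
So the coefficient of x^5 is 360.

360


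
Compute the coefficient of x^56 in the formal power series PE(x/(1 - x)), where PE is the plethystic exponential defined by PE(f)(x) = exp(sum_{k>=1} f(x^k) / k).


For f(x) = x/(1 - x) we have
sum_{k>=1} f(x^k) / k = sum_{k>=1} (1/k) * x^k / (1 - x^k) = sum_{k, m >= 1} x^(k m) / k,
which after exponentiating simplifies to
PE(x/(1 - x)) = prod_{k>=1} 1 / (1 - x^k).
This is the generating function for the partition function p(n), so the coefficient of x^56 is p(56).
Computing p(56) by dynamic programming over parts 1, 2, ..., 56: p(56) = 526823.

526823


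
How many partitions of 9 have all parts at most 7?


Using the generating function (1-x)^(-1)(1-x^2)^(-1)...(1-x^7)^(-1),
the coefficient of x^9 counts these restricted partitions.
Result = 28

28


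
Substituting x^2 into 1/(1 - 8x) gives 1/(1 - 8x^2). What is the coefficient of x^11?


Since 1/(1 - 8x^2) only has even powers of x,
the coefficient of x^11 (odd) is 0.

0


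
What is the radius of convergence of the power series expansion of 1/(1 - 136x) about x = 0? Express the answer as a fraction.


Expanding 1/(1 - 136x) = sum_{k>=0} 136^k x^k, the series converges when |136x| < 1, i.e., |x| < 1/136.
So the radius of convergence is 1/136 = 1/136.

1/136


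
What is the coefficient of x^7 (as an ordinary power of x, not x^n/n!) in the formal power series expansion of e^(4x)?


The exponential series is e^y = sum_{k>=0} y^k / k!. Substituting y = 4x gives
e^(4x) = sum_{k>=0} 4^k x^k / k!.
So the coefficient of x^n is a^n/n! with a = 4, n = 7:
4^7 / 7! = 16384/5040 = 1024/315

1024/315


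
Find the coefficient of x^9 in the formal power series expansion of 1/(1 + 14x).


Write 1/(1 + c x) = 1/(1 - (-c) x) and apply the geometric-series identity
1/(1 - y) = sum_{k>=0} y^k to get 1/(1 + c x) = sum_{k>=0} (-c)^k x^k.
So the coefficient of x^k is (-c)^k = (-1)^k * c^k.
Here c = 14 and k = 9:
(-14)^9 = -1 * 20661046784 = -20661046784

-20661046784


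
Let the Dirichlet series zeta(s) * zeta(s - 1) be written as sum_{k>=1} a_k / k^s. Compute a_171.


Convolution gives a_k = sum_{d | k} d * 1 = sum_{d | k} d = sigma(k), the sum of positive divisors of k.
For k = 171, the divisors are 1, 3, 9, 19, 57, 171, so
sigma(171) = 1 + 3 + 9 + 19 + 57 + 171 = 260.

260


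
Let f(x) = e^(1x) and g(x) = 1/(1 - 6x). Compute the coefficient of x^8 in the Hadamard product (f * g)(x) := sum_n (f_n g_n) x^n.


Expanding: f_k = 1^k/k! (from e^(1x)) and g_k = 6^k (from 1/(1 - 6x)). So the Hadamard coefficient (f * g)_k = 1^k 6^k / k! = (6)^k / k!.
For k = 8: 6^8/8! = 1679616/40320 = 1458/35.

1458/35


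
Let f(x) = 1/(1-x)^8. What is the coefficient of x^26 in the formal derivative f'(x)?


Differentiate: d/dx [ 1/(1-x)^r ] = r / (1-x)^(r+1).
Here r = 8, so f'(x) = 8 / (1-x)^9.
The expansion of 1/(1-x)^(r+1) has coefficient of x^n equal to C(n+r, r).
So the coefficient of x^26 in f'(x) is
8 * C(34, 8) = 8 * 18156204 = 145249632

145249632


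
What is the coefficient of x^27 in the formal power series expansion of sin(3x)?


The Maclaurin series is sin(t) = sum_{k>=0} (-1)^k t^(2k+1) / (2k+1)!, so substituting t = 3x, only odd powers of x are nonzero, with coefficient of x^(2k+1) equal to (-1)^k 3^(2k+1) / (2k+1)!.
Write 27 = 2*13 + 1, giving the coefficient (-1)^13 * 3^27 / 27! = -7625597484987/10888869450418352160768000000 = -4782969/6829776306569216000000.

-4782969/6829776306569216000000


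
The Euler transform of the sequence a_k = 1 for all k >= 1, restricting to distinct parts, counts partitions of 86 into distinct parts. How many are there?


Partitions of 86 into distinct parts can be computed via generating function.
Product (1+x)(1+x^2)(1+x^3)...
The coefficient of x^86 = 133184

133184


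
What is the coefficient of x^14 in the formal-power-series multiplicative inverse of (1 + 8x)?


The inverse is 1/(1 + 8x). Apply the geometric identity 1/(1 - y) = sum_{k>=0} y^k with y = -8x:
1/(1 + 8x) = sum_{k>=0} (-8)^k x^k.
So the coefficient of x^14 is (-8)^14 = 4398046511104.

4398046511104


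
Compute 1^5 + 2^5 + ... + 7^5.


This power sum has a closed form given by Faulhaber's formula
sum_{k=1}^{m} k^p = (1 / (p + 1)) * sum_{j=0}^{p} C(p + 1, j) B_j m^(p + 1 - j),
but for small m direct computation is fastest:
1 + 32 + 243 + 1024 + 3125 + 7776 + 16807 = 29008.

29008


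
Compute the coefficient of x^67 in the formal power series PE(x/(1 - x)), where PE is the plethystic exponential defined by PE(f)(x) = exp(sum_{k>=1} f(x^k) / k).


For f(x) = x/(1 - x) we have
sum_{k>=1} f(x^k) / k = sum_{k>=1} (1/k) * x^k / (1 - x^k) = sum_{k, m >= 1} x^(k m) / k,
which after exponentiating simplifies to
PE(x/(1 - x)) = prod_{k>=1} 1 / (1 - x^k).
This is the generating function for the partition function p(n), so the coefficient of x^67 is p(67).
Computing p(67) by dynamic programming over parts 1, 2, ..., 67: p(67) = 2679689.

2679689


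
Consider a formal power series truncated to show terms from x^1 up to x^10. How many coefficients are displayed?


From x^1 to x^10 inclusive, the count is 10 - 1 + 1 = 10.

10


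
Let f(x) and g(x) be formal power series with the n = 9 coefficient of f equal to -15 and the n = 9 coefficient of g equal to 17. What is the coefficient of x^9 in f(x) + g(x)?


Addition of formal power series is termwise.
The coefficient of x^9 in f + g = -15 + 17
= 2

2


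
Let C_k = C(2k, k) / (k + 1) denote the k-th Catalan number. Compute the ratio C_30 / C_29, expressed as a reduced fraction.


Using C_k = (2k)! / (k! (k+1)!), the ratio C_{k+1}/C_k simplifies to
C_{k+1}/C_k = [(2k+2)! / ((k+1)! (k+2)!)] * [k! (k+1)! / (2k)!]
 = (2k+2)(2k+1) / ((k+1)(k+2)) = 2(2k+1) / (k+2).
For k = 29: 2(2*29 + 1) / (29 + 2) = 118/31 = 118/31.

118/31


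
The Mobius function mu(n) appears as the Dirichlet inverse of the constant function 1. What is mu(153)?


153 has a squared prime factor, so mu(153) = 0.
Factorization reveals a repeated prime.

0


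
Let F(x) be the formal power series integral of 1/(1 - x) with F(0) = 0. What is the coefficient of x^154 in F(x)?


1/(1 - x) = sum_{k>=0} x^k. Integrating termwise and using F(0) = 0 gives
F(x) = sum_{k>=0} x^(k+1) / (k+1) = sum_{m>=1} x^m / m = -ln(1 - x).
So the coefficient of x^154 is 1/154 = 1/154.

1/154


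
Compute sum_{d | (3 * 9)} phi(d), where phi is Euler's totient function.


First, 3 * 9 = 27. One classical identity is sum_{d | n} phi(d) = n (each k in [1, n] has a unique gcd with n, and among the k's with gcd(k, n) = n/d there are phi(d) of them). So the sum equals 27. We also verify directly:
Divisors of 27: 1, 3, 9, 27.
phi values: 1, 2, 6, 18.
Sum = 27.

27


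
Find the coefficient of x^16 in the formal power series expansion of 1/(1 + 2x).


Write 1/(1 + c x) = 1/(1 - (-c) x) and apply the geometric-series identity
1/(1 - y) = sum_{k>=0} y^k to get 1/(1 + c x) = sum_{k>=0} (-c)^k x^k.
So the coefficient of x^k is (-c)^k = (-1)^k * c^k.
Here c = 2 and k = 16:
(-2)^16 = 1 * 65536 = 65536

65536


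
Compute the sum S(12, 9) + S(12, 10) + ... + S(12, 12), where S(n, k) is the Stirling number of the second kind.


By definition, S(n, k) counts partitions of an n-set into exactly k nonempty blocks.
Computing row n = 12 for k = 9..12:
S(12, k): 22275, 1705, 66, 1
Sum = 24047.

24047


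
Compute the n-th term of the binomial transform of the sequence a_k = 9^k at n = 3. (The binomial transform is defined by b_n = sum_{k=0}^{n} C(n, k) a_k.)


With a_k = 9^k, b_n = sum_{k=0}^{n} C(n, k) 9^k = (1 + 9)^n by the binomial theorem.
For n = 3: (1 + 9)^3 = 10^3 = 1000.

1000


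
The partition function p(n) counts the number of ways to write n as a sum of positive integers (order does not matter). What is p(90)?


Using the generating function prod_{k>=1} 1/(1-x^k), we compute p(90).
By dynamic programming over parts 1 through 90:
p(90) = 56634173

56634173


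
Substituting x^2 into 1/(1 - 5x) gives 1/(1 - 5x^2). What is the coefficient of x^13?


Since 1/(1 - 5x^2) only has even powers of x,
the coefficient of x^13 (odd) is 0.

0


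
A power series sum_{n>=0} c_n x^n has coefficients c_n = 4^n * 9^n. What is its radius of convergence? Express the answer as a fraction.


By the root test (Cauchy-Hadamard), the radius is R = 1 / limsup_n |c_n|^(1/n).
Here |c_n|^(1/n) = (4^n * 9^n)^(1/n) = 4 * 9 = 36 for all n.
So R = 1/36 = 1/36.

1/36


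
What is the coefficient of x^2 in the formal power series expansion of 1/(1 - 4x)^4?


The general identity 1/(1 - c x)^r = sum_{k>=0} c^k C(k + r - 1, r - 1) x^k follows by substituting y = c x into 1/(1 - y)^r = sum_{k>=0} C(k + r - 1, r - 1) y^k.
For c = 4, r = 4, k = 2:
4^2 * C(5, 3) = 16 * 10 = 160.

160


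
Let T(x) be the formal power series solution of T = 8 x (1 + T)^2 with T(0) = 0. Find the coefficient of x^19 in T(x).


Apply the Lagrange inversion formula: if T = 8 x * phi(T) with phi(t) = (1 + t)^2, then [x^n] T = 8^n * (1/n) [t^(n-1)] phi(t)^n = 8^n * (1/n) [t^(n-1)] (1 + t)^(2n) = 8^n * (1/n) C(2n, n-1).
Using the identity C(2n, n-1) = C(2n, n) * n / (n+1), the unscaled factor equals C(2n, n) / (n+1) = C_n, the n-th Catalan number.
For n = 19: C_19 = C(38, 19) / 20 = 35345263800/20 = 1767263190.
With the 8^19 = 144115188075855872 factor, the coefficient is 144115188075855872 * 1767263190 = 254689467006387010330951680.

254689467006387010330951680


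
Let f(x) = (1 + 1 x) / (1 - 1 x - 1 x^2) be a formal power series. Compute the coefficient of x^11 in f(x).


Write f(x) = sum_{k>=0} a_k x^k. Multiplying both sides by 1 - 1 x - 1 x^2 gives
(1 - 1 x - 1 x^2) sum_{k>=0} a_k x^k = 1 + 1 x.
Matching coefficients:
 x^0: a_0 = 1
 x^1: a_1 - 1 a_0 = 1  =>  a_1 = 1*1 + 1 = 2
 x^k (k >= 2): a_k = 1 a_{k-1} + 1 a_{k-2}.
Iterating: a_2 = 3, a_3 = 5, a_4 = 8, a_5 = 13, a_6 = 21, a_7 = 34, a_8 = 55, a_9 = 89, a_10 = 144, a_11 = 233.
So the coefficient of x^11 is 233.

233


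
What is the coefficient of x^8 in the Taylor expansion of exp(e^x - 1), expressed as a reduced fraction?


exp(e^x - 1) = sum_{k>=0} Bell_k x^k / k!, where Bell_k is the k-th Bell number.
So the coefficient of x^8 is Bell_8 / 8!.
Computing: Bell_8 = 4140 and 8! = 40320, giving
4140/40320 = 23/224.

23/224


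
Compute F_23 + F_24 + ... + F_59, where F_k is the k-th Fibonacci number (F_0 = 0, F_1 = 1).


Use the identity sum_{k=0}^{N} F_k = F_{N+2} - 1 (which follows from F_{k+2} - F_{k+1} = F_k). Then
sum_{k=23}^{59} F_k = (F_{61} - 1) - (F_{24} - 1) = F_{61} - F_{24}.
Computing: F_{61} = 2504730781961, F_{24} = 46368, so
Sum = 2504730781961 - 46368 = 2504730735593.

2504730735593


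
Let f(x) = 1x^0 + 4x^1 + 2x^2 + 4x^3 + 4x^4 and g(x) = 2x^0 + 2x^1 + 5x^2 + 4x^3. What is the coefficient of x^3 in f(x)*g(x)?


Cauchy product at x^3:
1*4 + 4*5 + 2*2 + 4*2
= 36

36


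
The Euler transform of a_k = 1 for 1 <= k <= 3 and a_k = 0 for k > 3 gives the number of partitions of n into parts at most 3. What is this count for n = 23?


Partitions of 23 into parts at most 3:
Using generating function (1-x)^(-1)(1-x^2)^(-1)(1-x^3)^(-1),
the coefficient of x^23 = 56

56


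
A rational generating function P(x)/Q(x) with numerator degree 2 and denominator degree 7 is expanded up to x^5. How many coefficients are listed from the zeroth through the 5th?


Expanding up to x^5 gives the coefficients for x^0, x^1, ..., x^5.
That is 5 + 1 = 6 coefficients in total.

6


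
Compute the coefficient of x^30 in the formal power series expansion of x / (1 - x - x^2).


Let f(x) = sum_{k>=0} a_k x^k. Multiplying f(x) * (1 - x - x^2) = x and matching coefficients gives a_0 = 0, a_1 = 1, and a_k = a_{k-1} + a_{k-2} for k >= 2. These are the Fibonacci numbers F_k.
Iterating from F_0 = 0, F_1 = 1:
F_0=0, F_1=1, F_2=1, F_3=2, F_4=3, F_5=5, F_6=8, F_7=13, F_8=21, F_9=34, ...
F_30 = 832040.

832040


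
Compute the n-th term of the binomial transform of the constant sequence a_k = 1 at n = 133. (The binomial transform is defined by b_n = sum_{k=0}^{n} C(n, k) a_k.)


With a_k = 1 for all k, b_n = sum_{k=0}^{n} C(n, k) = 2^n by the binomial theorem.
For n = 133: 2^133 = 10889035741470030830827987437816582766592.

10889035741470030830827987437816582766592


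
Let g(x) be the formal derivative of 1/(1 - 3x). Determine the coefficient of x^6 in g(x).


Differentiate termwise: d/dx sum_{k>=0} 3^k x^k = sum_{k>=1} k 3^k x^(k-1) = sum_{j>=0} (j+1) 3^(j+1) x^j.
Equivalently, d/dx [1/(1 - 3x)] = 3/(1 - 3x)^2.
For j = 6: 7 * 3^7 = 7 * 2187 = 15309.

15309


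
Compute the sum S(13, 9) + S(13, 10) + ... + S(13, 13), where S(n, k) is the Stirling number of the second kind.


By definition, S(n, k) counts partitions of an n-set into exactly k nonempty blocks.
Computing row n = 13 for k = 9..13:
S(13, k): 359502, 39325, 2431, 78, 1
Sum = 401337.

401337


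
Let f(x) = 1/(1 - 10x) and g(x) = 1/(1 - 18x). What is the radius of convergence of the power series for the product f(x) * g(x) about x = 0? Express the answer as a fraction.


The radius of 1/(1 - 10x) is 1/10 (nearest singularity at x = 1/10), and the radius of 1/(1 - 18x) is 1/18.
The product f(x)*g(x) = 1/((1 - 10x)(1 - 18x)) has singularities at both 1/10 and 1/18, so its radius of convergence is the distance to the nearest one:
min(1/10, 1/18) = 1/18.

1/18


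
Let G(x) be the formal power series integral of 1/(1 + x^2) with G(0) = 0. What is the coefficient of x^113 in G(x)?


1/(1 + x^2) = sum_{j>=0} (-1)^j x^(2j). Integrating termwise with G(0) = 0:
G(x) = sum_{j>=0} (-1)^j x^(2j+1) / (2j+1) = arctan(x).
Only odd powers are nonzero. For x^113 write 113 = 2*56 + 1, giving
(-1)^56 / 113 = 1/113 = 1/113.

1/113


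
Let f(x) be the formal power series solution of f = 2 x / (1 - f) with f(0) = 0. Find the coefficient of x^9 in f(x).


Apply Lagrange inversion: f = 2 x * phi(f) with phi(t) = 1/(1 - t), so
[x^n] f = 2^n * (1/n) [t^(n-1)] phi(t)^n = 2^n * (1/n) [t^(n-1)] (1 - t)^(-n) = 2^n * (1/n) C(2n - 2, n - 1) = 2^n * C_{n-1}.
For n = 9: C_8 = C(16, 8) / 9 = 12870/9 = 1430.
With the 2^9 = 512 factor, the coefficient is 512 * 1430 = 732160.

732160


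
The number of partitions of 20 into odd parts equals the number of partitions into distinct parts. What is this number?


Computing partitions of 20 into odd parts (1, 3, 5, ...):
Using the generating function prod_{k>=0} 1/(1-x^(2k+1)),
the count is 64

64


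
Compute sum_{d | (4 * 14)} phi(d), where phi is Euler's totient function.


First, 4 * 14 = 56. One classical identity is sum_{d | n} phi(d) = n (each k in [1, n] has a unique gcd with n, and among the k's with gcd(k, n) = n/d there are phi(d) of them). So the sum equals 56. We also verify directly:
Divisors of 56: 1, 2, 4, 7, 8, 14, 28, 56.
phi values: 1, 1, 2, 6, 4, 6, 12, 24.
Sum = 56.

56


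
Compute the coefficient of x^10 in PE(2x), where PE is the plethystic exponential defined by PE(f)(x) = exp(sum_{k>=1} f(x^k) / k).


With f(x) = 2x, the exponent is sum_{k>=1} 2 x^k / k = 2 * (-ln(1 - x)). Exponentiating:
PE(2x) = exp(-2 ln(1 - x)) = 1/(1 - x)^2.
By the negative binomial expansion, [x^n] 1/(1 - x)^2 = C(n + 1, 1).
For n = 10: C(11, 1) = 11.

11


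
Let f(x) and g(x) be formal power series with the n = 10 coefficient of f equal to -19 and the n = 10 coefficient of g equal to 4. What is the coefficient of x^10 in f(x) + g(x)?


Addition of formal power series is termwise.
The coefficient of x^10 in f + g = -19 + 4
= -15

-15
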